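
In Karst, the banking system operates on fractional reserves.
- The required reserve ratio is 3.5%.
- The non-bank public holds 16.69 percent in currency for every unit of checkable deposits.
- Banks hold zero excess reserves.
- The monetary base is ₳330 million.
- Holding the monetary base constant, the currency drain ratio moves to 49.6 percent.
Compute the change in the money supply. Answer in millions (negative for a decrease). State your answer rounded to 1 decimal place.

Initially m₁ = (1 + 0.1669) / (0.035 + 0.1669) ≈ 5.77959, so M₁ = 5.77959 × 330 = 1907.2647 million.
After the change m₂ = (1 + 0.496) / (0.035 + 0.496) ≈ 2.81733, so M₂ = 2.81733 × 330 = 929.7189 million.
ΔM = M₂ − M₁ = 929.7189 − 1907.2647 = -977.5458 million.

-977.5 million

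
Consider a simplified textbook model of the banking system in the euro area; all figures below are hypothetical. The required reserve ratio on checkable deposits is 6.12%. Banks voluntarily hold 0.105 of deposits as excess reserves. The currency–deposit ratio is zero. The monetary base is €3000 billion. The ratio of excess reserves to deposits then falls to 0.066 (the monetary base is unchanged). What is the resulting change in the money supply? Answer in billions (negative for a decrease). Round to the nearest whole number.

Initially m₁ = 1 / (0.0612 + 0.105) ≈ 6.01685, so M₁ = 6.01685 × 3000 = 18050.55 billion.
After the change m₂ = 1 / (0.0612 + 0.066) ≈ 7.86164, so M₂ = 7.86164 × 3000 = 23584.92 billion.
ΔM = M₂ − M₁ = 23584.92 − 18050.55 = 5534.37 billion.

€5534 billion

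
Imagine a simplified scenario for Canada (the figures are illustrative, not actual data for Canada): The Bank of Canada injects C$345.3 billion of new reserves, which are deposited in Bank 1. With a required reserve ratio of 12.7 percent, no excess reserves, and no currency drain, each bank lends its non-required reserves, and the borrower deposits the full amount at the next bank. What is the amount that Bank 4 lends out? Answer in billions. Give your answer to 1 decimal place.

Each bank lends a fraction (1 − rr) = 0.8730 of the deposit it receives, so Bank 4 receives 345.3·0.8730^3 and lends 345.3·0.8730^4 ≈ 200.5643 billion.

C$200.6 billion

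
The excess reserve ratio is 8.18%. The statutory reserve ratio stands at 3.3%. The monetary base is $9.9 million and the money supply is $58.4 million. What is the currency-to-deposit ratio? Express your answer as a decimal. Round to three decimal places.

0.066

Using m = M/MB = 58.4/9.9 ≈ 5.898990. From m = (1 + c)/(c + rr + e), rearranging gives 1 + c = m·(c + rr + e), so c·(1 − m) = m·(rr + e) − 1.
Hence c = [m·(rr + e) − 1]/(1 − m) = [5.898990 × (0.033 + 0.0818) − 1] / (1 − 5.898990) ≈ 0.065890.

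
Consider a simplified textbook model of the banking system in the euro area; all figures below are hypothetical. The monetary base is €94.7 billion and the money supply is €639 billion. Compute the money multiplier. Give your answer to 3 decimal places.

6.748

The money multiplier is m = M / MB = 639 / 94.7 ≈ 6.74762.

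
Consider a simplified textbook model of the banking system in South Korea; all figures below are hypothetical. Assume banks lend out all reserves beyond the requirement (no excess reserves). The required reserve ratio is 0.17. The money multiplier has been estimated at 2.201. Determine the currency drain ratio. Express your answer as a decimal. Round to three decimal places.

0.521

Using m = 2.201. From m = (1 + c)/(c + rr + e), rearranging gives 1 + c = m·(c + rr + e), so c·(1 − m) = m·(rr + e) − 1.
Hence c = [m·(rr + e) − 1]/(1 − m) = [2.201 × (0.17 + 0) − 1] / (1 − 2.201) ≈ 0.521091.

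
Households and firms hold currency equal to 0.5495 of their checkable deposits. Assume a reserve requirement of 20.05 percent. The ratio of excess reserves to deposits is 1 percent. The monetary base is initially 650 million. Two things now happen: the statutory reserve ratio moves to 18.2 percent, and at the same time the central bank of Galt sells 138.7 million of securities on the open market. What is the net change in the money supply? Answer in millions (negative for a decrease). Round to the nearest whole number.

Before: m₁ = (1 + 0.5495) / (0.2005 + 0.01 + 0.5495) ≈ 2.0388, MB₁ = 650, so M₁ = 2.0388 × 650 = 1325.22 million.
After: m₂ = (1 + 0.5495) / (0.182 + 0.01 + 0.5495) ≈ 2.0897, MB₂ = 650 − 138.7 = 511.3, so M₂ = 2.0897 × 511.3 ≈ 1068.4636 million.
ΔM = M₂ − M₁ = 1068.4636 − 1325.22 = -256.7564 million.

-257 million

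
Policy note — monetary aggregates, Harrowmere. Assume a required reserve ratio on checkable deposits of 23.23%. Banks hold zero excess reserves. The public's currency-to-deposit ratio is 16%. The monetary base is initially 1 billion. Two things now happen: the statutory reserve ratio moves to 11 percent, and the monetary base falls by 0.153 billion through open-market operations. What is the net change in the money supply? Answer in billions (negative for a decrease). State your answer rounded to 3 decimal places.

Before: m₁ = (1 + 0.16) / (0.2323 + 0.16) ≈ 2.9569, MB₁ = 1, so M₁ = 2.9569 × 1 = 2.9569 billion.
After: m₂ = (1 + 0.16) / (0.11 + 0.16) ≈ 4.2963, MB₂ = 1 − 0.153 = 0.847, so M₂ = 4.2963 × 0.847 ≈ 3.639 billion.
ΔM = M₂ − M₁ = 3.639 − 2.9569 = 0.6821 billion.

0.682 billion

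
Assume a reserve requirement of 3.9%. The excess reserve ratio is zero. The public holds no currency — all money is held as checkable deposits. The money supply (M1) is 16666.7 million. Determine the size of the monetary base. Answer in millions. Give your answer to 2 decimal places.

With no currency drain and no excess reserves, the money multiplier is m = 1/rr = 1/0.039 ≈ 25.6410256.
The monetary base is MB = M / m = 16666.7 / 25.6410256 ≈ 650.0013 million.

650.00 million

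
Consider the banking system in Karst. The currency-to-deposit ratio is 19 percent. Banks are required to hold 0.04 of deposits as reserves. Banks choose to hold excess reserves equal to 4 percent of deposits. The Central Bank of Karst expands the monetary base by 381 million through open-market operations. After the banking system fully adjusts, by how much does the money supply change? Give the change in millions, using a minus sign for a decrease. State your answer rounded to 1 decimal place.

1679.2 million

The money multiplier is m = (1 + c) / (rr + e + c) = (1 + 0.19) / (0.04 + 0.04 + 0.19) ≈ 4.40741.
The purchase adds 381 million of base, so ΔM = m × ΔMB = 4.40741 × (+381) ≈ 1679.2232 million.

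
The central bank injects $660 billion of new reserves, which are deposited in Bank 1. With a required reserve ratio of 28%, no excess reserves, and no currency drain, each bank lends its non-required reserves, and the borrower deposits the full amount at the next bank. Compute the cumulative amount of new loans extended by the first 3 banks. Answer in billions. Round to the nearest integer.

Bank i lends (1 − rr)^i of the original deposit: Bank 1 lends 660·0.7200 = 475.2000, Bank 2 lends 660·0.7200² = 342.1440, and so on.
Summing a geometric series: total = 660·[0.7200·(1 − 0.7200^3) / (1 − 0.7200)] ≈ 1063.6877 billion.

$1064 billion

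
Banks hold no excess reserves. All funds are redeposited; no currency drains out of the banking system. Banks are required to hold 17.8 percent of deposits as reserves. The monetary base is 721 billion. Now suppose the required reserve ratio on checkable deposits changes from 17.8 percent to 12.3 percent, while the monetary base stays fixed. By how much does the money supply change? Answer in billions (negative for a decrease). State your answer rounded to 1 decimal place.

Initially m₁ = 1 / (0.178) ≈ 5.61798, so M₁ = 5.61798 × 721 ≈ 4050.5636 billion.
After the change m₂ = 1 / (0.123) ≈ 8.13008, so M₂ = 8.13008 × 721 ≈ 5861.7877 billion.
ΔM = M₂ − M₁ = 5861.7877 − 4050.5636 = 1811.2241 billion.

1811.2 billion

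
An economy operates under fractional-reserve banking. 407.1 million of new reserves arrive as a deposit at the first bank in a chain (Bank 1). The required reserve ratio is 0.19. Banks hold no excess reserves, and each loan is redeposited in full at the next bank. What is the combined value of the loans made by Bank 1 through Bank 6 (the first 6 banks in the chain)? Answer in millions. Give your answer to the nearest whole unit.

1245 million

Bank i lends (1 − rr)^i of the original deposit: Bank 1 lends 407.1·0.8100 = 329.7510, Bank 2 lends 407.1·0.8100² ≈ 267.0983, and so on.
Summing a geometric series: total = 407.1·[0.8100·(1 − 0.8100^6) / (1 − 0.8100)] ≈ 1245.3662 million.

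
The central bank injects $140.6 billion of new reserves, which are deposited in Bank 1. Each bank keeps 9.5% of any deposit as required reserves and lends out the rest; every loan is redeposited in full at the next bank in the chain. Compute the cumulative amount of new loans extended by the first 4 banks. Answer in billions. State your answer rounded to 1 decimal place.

$440.9 billion

Bank i lends (1 − rr)^i of the original deposit: Bank 1 lends 140.6·0.9050 = 127.2430, Bank 2 lends 140.6·0.9050² ≈ 115.1549, and so on.
Summing a geometric series: total = 140.6·[0.9050·(1 − 0.9050^4) / (1 − 0.9050)] ≈ 440.9279 billion.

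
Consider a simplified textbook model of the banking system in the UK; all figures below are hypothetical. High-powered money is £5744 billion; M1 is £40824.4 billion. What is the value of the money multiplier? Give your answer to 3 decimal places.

7.107

The money multiplier is m = M / MB = 40824.4 / 5744 ≈ 7.10731.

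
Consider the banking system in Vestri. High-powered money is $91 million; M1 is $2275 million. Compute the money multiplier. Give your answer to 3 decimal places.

25.000

The money multiplier is m = M / MB = 2275 / 91 = 25.00000.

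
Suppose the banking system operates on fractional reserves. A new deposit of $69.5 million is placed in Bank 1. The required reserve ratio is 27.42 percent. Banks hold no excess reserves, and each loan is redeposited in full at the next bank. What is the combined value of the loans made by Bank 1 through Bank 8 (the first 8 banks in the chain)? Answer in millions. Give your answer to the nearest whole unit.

Bank i lends (1 − rr)^i of the original deposit: Bank 1 lends 69.5·0.7258 = 50.4431, Bank 2 lends 69.5·0.7258² ≈ 36.6116, and so on.
Summing a geometric series: total = 69.5·[0.7258·(1 − 0.7258^8) / (1 − 0.7258)] ≈ 169.7979 million.

$170 million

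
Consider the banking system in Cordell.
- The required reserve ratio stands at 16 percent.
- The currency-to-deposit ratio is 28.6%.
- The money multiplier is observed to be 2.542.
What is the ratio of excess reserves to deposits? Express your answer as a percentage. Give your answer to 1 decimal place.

Using m = 2.542. Since m = (1 + c)/(c + rr + e), the denominator satisfies c + rr + e = (1 + c)/m = (1 + 0.286) / 2.542 ≈ 0.505901.
With c = 0.286 and rr = 0.16, the ratio of excess reserves to deposits is 0.505901 − 0.286 − 0.16 = 0.059901.

6.0%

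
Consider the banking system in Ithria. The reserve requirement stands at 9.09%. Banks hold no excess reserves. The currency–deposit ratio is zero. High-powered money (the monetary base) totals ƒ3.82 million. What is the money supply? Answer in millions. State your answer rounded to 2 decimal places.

ƒ42.02 million

With no currency drain or excess reserves, the money multiplier is m = 1/rr = 1/0.0909 ≈ 11.0011.
Money supply M = m × MB = 11.0011 × 3.82 ≈ 42.0242 million.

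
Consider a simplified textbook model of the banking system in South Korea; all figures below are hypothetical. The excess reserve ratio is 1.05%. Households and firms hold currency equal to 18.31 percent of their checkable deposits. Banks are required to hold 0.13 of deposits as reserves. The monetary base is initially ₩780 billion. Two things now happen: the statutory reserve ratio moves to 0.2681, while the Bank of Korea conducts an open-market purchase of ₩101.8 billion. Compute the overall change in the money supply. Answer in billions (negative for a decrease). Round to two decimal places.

Before: m₁ = (1 + 0.1831) / (0.13 + 0.0105 + 0.1831) ≈ 3.656057, MB₁ = 780, so M₁ = 3.656057 × 780 ≈ 2851.7245 billion.
After: m₂ = (1 + 0.1831) / (0.2681 + 0.0105 + 0.1831) ≈ 2.562486, MB₂ = 780 + 101.8 = 881.8, so M₂ = 2.562486 × 881.8 ≈ 2259.6002 billion.
ΔM = M₂ − M₁ = 2259.6002 − 2851.7245 = -592.1243 billion.

-592.12 billion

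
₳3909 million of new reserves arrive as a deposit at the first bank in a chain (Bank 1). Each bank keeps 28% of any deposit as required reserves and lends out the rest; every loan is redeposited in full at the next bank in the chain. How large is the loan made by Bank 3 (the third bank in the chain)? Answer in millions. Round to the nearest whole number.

₳1459 million

Each bank lends a fraction (1 − rr) = 0.7200 of the deposit it receives, so Bank 3 receives 3909·0.7200^2 and lends 3909·0.7200^3 ≈ 1459.0264 million.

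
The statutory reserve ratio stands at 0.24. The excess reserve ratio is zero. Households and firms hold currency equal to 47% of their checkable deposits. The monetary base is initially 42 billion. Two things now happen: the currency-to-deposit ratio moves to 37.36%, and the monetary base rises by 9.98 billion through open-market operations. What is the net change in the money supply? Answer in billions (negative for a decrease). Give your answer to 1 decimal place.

Before: m₁ = (1 + 0.47) / (0.24 + 0.47) ≈ 2.0704, MB₁ = 42, so M₁ = 2.0704 × 42 = 86.9568 billion.
After: m₂ = (1 + 0.3736) / (0.24 + 0.3736) ≈ 2.2386, MB₂ = 42 + 9.98 = 51.98, so M₂ = 2.2386 × 51.98 ≈ 116.3624 billion.
ΔM = M₂ − M₁ = 116.3624 − 86.9568 = 29.4056 billion.

29.4 billion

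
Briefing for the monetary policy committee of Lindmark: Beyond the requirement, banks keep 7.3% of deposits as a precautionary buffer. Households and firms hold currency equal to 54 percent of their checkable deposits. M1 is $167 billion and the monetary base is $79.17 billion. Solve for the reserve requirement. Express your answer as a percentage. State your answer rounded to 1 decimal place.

Using m = M/MB = 167/79.17 ≈ 2.109385. Since m = (1 + c)/(c + rr + e), the denominator satisfies c + rr + e = (1 + c)/m = (1 + 0.54) / 2.109385 ≈ 0.730071.
With c = 0.54 and e = 0.073, the reserve requirement is 0.730071 − 0.54 − 0.073 = 0.117071.

11.7%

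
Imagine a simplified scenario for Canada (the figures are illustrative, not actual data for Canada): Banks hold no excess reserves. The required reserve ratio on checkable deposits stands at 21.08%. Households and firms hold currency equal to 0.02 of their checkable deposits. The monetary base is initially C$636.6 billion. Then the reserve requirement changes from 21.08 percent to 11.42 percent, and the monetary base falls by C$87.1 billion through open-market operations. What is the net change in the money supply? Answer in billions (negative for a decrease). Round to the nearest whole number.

Before: m₁ = (1 + 0.02) / (0.2108 + 0.02) ≈ 4.4194, MB₁ = 636.6, so M₁ = 4.4194 × 636.6 ≈ 2813.39 billion.
After: m₂ = (1 + 0.02) / (0.1142 + 0.02) ≈ 7.6006, MB₂ = 636.6 − 87.1 = 549.5, so M₂ = 7.6006 × 549.5 = 4176.5297 billion.
ΔM = M₂ − M₁ = 4176.5297 − 2813.39 = 1363.1397 billion.

C$1363 billion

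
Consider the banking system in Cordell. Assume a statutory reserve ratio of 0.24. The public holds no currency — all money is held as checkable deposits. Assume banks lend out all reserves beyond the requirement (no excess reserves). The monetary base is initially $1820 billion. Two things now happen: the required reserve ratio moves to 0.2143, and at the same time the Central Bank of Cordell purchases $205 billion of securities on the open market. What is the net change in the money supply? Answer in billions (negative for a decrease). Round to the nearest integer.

Before: m₁ = 1 / (0.24) ≈ 4.16667, MB₁ = 1820, so M₁ = 4.16667 × 1820 = 7583.3394 billion.
After: m₂ = 1 / (0.2143) ≈ 4.66636, MB₂ = 1820 + 205 = 2025, so M₂ = 4.66636 × 2025 = 9449.379 billion.
ΔM = M₂ − M₁ = 9449.379 − 7583.3394 = 1866.0396 billion.

$1866 billion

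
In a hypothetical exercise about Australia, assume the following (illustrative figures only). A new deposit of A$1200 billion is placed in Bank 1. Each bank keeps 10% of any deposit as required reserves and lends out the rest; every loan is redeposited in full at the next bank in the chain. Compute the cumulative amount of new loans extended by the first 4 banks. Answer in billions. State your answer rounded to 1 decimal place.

A$3714.1 billion

Bank i lends (1 − rr)^i of the original deposit: Bank 1 lends 1200·0.9000 = 1080.0000, Bank 2 lends 1200·0.9000² = 972.0000, and so on.
Summing a geometric series: total = 1200·[0.9000·(1 − 0.9000^4) / (1 − 0.9000)] = 3714.1200 billion.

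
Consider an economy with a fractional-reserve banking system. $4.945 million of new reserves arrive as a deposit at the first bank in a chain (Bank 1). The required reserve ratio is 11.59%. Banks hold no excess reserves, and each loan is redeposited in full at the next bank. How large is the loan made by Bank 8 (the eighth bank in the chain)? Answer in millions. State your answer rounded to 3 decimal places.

Each bank lends a fraction (1 − rr) = 0.8841 of the deposit it receives, so Bank 8 receives 4.945·0.8841^7 and lends 4.945·0.8841^8 ≈ 1.8458 million.

$1.846 million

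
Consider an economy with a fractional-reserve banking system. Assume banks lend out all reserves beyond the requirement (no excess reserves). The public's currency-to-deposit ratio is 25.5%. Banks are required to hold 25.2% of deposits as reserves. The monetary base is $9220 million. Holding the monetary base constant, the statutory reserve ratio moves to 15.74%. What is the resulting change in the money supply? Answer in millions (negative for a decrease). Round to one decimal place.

Initially m₁ = (1 + 0.255) / (0.252 + 0.255) ≈ 2.475345, so M₁ = 2.475345 × 9220 = 22822.6809 million.
After the change m₂ = (1 + 0.255) / (0.1574 + 0.255) ≈ 3.043162, so M₂ = 3.043162 × 9220 ≈ 28057.9536 million.
ΔM = M₂ − M₁ = 28057.9536 − 22822.6809 = 5235.2727 million.

$5235.3 million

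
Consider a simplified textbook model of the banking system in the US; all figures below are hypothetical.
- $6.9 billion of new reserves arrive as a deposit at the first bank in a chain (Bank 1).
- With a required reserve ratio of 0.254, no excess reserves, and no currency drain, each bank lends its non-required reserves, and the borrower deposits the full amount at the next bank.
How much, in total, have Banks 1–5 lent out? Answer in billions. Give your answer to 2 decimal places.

Bank i lends (1 − rr)^i of the original deposit: Bank 1 lends 6.9·0.7460 = 5.1474, Bank 2 lends 6.9·0.7460² ≈ 3.8400, and so on.
Summing a geometric series: total = 6.9·[0.7460·(1 − 0.7460^5) / (1 − 0.7460)] ≈ 15.5832 billion.

$15.58 billion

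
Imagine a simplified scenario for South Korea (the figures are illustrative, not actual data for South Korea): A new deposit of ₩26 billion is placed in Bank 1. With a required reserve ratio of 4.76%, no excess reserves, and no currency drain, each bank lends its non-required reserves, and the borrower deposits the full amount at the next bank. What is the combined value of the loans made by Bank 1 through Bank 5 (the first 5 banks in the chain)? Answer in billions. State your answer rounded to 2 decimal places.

Bank i lends (1 − rr)^i of the original deposit: Bank 1 lends 26·0.9524 = 24.7624, Bank 2 lends 26·0.9524² ≈ 23.5837, and so on.
Summing a geometric series: total = 26·[0.9524·(1 − 0.9524^5) / (1 − 0.9524)] ≈ 112.5729 billion.

₩112.57 billion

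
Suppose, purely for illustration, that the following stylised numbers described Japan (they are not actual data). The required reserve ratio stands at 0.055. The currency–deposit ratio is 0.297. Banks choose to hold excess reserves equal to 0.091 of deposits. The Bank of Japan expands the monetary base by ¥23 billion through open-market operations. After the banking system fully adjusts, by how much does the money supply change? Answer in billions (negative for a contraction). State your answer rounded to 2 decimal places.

The money multiplier is m = (1 + c) / (rr + e + c) = (1 + 0.297) / (0.055 + 0.091 + 0.297) ≈ 2.92777.
The purchase adds 23 billion of base, so ΔM = m × ΔMB = 2.92777 × (+23) ≈ 67.3387 billion.

¥67.34 billion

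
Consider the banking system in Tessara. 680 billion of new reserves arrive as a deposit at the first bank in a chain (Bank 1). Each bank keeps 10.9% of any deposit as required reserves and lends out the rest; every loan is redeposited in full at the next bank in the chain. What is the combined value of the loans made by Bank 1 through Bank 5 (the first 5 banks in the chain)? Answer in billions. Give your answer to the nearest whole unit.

2437 billion

Bank i lends (1 − rr)^i of the original deposit: Bank 1 lends 680·0.8910 = 605.8800, Bank 2 lends 680·0.8910² ≈ 539.8391, and so on.
Summing a geometric series: total = 680·[0.8910·(1 − 0.8910^5) / (1 − 0.8910)] ≈ 2437.1378 billion.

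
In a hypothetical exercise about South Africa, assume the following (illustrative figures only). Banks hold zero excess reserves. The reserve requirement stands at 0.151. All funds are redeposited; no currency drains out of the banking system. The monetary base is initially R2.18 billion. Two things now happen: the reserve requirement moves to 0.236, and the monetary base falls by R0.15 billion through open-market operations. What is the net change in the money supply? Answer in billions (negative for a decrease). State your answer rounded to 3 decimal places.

Before: m₁ = 1 / (0.151) ≈ 6.62252, MB₁ = 2.18, so M₁ = 6.62252 × 2.18 ≈ 14.4371 billion.
After: m₂ = 1 / (0.236) ≈ 4.23729, MB₂ = 2.18 − 0.15 = 2.03, so M₂ = 4.23729 × 2.03 ≈ 8.6017 billion.
ΔM = M₂ − M₁ = 8.6017 − 14.4371 = -5.8354 billion.

-5.835 billion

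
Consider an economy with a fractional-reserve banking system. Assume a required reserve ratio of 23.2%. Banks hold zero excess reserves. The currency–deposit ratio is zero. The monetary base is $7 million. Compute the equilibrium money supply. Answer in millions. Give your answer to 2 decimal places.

With no currency drain or excess reserves, the money multiplier is m = 1/rr = 1/0.232 ≈ 4.3103.
Money supply M = m × MB = 4.3103 × 7 = 30.1721 million.

$30.17 million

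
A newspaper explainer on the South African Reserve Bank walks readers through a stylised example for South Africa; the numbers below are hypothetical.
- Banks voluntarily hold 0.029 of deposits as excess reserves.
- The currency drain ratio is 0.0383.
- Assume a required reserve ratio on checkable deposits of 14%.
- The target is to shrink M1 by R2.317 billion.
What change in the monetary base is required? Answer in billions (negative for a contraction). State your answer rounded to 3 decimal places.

-0.463 billion

The money multiplier is m = (1 + c) / (rr + e + c) = (1 + 0.0383) / (0.14 + 0.029 + 0.0383) ≈ 5.00868.
ΔMB = ΔM / m = (−2.317) / 5.00868 ≈ -0.4626 billion.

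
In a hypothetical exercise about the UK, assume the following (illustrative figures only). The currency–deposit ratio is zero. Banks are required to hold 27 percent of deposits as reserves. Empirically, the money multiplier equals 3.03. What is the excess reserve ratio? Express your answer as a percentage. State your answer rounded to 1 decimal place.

Using m = 3.03. Since m = (1 + c)/(c + rr + e), the denominator satisfies c + rr + e = (1 + c)/m = (1 + 0) / 3.03 ≈ 0.330033.
With c = 0 and rr = 0.27, the excess reserve ratio is 0.330033 − 0 − 0.27 = 0.060033.

6.0%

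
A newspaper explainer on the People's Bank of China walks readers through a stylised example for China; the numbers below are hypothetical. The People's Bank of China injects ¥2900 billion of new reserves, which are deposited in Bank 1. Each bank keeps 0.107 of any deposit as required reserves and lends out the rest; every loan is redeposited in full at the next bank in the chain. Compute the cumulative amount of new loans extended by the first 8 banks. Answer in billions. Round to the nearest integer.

Bank i lends (1 − rr)^i of the original deposit: Bank 1 lends 2900·0.8930 = 2589.7000, Bank 2 lends 2900·0.8930² = 2312.6021, and so on.
Summing a geometric series: total = 2900·[0.8930·(1 − 0.8930^8) / (1 − 0.8930)] ≈ 14415.1781 billion.

¥14415 billion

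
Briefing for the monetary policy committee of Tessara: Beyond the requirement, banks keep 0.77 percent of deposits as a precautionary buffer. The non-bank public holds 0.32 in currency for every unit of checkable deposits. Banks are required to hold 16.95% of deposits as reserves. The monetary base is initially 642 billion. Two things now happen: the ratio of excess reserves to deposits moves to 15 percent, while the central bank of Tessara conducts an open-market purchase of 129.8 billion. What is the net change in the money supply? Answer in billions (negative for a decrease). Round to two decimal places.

Before: m₁ = (1 + 0.32) / (0.1695 + 0.0077 + 0.32) ≈ 2.654867, MB₁ = 642, so M₁ = 2.654867 × 642 ≈ 1704.4246 billion.
After: m₂ = (1 + 0.32) / (0.1695 + 0.15 + 0.32) ≈ 2.064113, MB₂ = 642 + 129.8 = 771.8, so M₂ = 2.064113 × 771.8 ≈ 1593.0824 billion.
ΔM = M₂ − M₁ = 1593.0824 − 1704.4246 = -111.3422 billion.

-111.34 billion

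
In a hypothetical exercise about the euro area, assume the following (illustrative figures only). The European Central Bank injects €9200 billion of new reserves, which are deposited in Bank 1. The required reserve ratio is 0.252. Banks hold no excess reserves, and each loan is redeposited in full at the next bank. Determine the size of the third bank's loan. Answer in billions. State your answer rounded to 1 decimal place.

Each bank lends a fraction (1 − rr) = 0.7480 of the deposit it receives, so Bank 3 receives 9200·0.7480^2 and lends 9200·0.7480^3 ≈ 3850.2827 billion.

€3850.3 billion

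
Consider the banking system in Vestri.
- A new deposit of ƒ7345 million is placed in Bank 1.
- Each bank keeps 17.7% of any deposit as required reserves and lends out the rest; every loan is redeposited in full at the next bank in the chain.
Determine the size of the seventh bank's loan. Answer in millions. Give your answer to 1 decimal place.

ƒ1878.4 million

Each bank lends a fraction (1 − rr) = 0.8230 of the deposit it receives, so Bank 7 receives 7345·0.8230^6 and lends 7345·0.8230^7 ≈ 1878.4111 million.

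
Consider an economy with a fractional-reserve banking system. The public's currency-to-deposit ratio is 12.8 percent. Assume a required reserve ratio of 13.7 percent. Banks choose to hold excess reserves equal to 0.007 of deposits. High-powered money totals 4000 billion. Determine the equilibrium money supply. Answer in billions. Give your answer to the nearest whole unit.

16588 billion

The money multiplier is m = (1 + c) / (rr + e + c) = (1 + 0.128) / (0.137 + 0.007 + 0.128) ≈ 4.14706.
So M = m × MB = 4.14706 × 4000 = 16588.24 billion.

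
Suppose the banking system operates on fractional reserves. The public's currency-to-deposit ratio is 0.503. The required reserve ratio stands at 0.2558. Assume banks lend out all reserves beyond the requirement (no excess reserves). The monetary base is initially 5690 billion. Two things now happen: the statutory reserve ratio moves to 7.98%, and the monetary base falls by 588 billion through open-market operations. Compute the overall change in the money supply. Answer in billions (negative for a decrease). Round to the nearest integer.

1887 billion

Before: m₁ = (1 + 0.503) / (0.2558 + 0.503) ≈ 1.98076, MB₁ = 5690, so M₁ = 1.98076 × 5690 = 11270.5244 billion.
After: m₂ = (1 + 0.503) / (0.0798 + 0.503) ≈ 2.57893, MB₂ = 5690 − 588 = 5102, so M₂ = 2.57893 × 5102 ≈ 13157.7009 billion.
ΔM = M₂ − M₁ = 13157.7009 − 11270.5244 = 1887.1765 billion.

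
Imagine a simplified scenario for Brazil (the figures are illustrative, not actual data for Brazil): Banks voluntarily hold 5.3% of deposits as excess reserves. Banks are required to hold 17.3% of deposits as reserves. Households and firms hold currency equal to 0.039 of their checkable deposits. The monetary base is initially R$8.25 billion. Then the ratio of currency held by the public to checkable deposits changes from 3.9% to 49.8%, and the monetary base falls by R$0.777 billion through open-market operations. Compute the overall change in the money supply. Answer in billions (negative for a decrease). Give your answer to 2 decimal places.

-16.88 billion

Before: m₁ = (1 + 0.039) / (0.173 + 0.053 + 0.039) ≈ 3.9208, MB₁ = 8.25, so M₁ = 3.9208 × 8.25 = 32.3466 billion.
After: m₂ = (1 + 0.498) / (0.173 + 0.053 + 0.498) ≈ 2.0691, MB₂ = 8.25 − 0.777 = 7.473, so M₂ = 2.0691 × 7.473 ≈ 15.4624 billion.
ΔM = M₂ − M₁ = 15.4624 − 32.3466 = -16.8842 billion.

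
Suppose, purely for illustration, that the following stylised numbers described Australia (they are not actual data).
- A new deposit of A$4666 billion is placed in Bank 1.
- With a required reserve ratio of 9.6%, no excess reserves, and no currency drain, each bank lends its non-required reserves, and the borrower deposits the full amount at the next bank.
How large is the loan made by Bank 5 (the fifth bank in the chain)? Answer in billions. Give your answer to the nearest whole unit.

A$2817 billion

Each bank lends a fraction (1 − rr) = 0.9040 of the deposit it receives, so Bank 5 receives 4666·0.9040^4 and lends 4666·0.9040^5 ≈ 2817.0003 billion.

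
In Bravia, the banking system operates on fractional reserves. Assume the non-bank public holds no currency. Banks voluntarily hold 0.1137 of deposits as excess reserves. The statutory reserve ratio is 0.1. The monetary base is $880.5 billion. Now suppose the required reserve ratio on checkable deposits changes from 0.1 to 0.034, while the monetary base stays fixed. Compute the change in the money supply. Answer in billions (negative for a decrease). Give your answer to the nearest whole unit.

Initially m₁ = 1 / (0.1 + 0.1137) ≈ 4.6795, so M₁ = 4.6795 × 880.5 ≈ 4120.2998 billion.
After the change m₂ = 1 / (0.034 + 0.1137) ≈ 6.7705, so M₂ = 6.7705 × 880.5 ≈ 5961.4253 billion.
ΔM = M₂ − M₁ = 5961.4253 − 4120.2998 = 1841.1255 billion.

$1841 billion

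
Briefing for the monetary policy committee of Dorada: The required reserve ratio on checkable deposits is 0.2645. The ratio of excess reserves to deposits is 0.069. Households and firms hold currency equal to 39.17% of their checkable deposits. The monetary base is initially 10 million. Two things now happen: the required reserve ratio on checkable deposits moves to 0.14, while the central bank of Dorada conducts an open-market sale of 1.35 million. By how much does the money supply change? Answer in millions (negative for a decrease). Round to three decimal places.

Before: m₁ = (1 + 0.3917) / (0.2645 + 0.069 + 0.3917) ≈ 1.91906, MB₁ = 10, so M₁ = 1.91906 × 10 = 19.1906 million.
After: m₂ = (1 + 0.3917) / (0.14 + 0.069 + 0.3917) ≈ 2.31680, MB₂ = 10 − 1.35 = 8.65, so M₂ = 2.31680 × 8.65 ≈ 20.0403 million.
ΔM = M₂ − M₁ = 20.0403 − 19.1906 = 0.8497 million.

0.850 million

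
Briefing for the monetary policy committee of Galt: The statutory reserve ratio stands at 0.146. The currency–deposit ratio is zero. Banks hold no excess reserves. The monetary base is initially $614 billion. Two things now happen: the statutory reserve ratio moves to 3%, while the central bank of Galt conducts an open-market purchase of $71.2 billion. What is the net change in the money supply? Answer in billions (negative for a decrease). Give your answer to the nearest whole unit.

Before: m₁ = 1 / (0.146) ≈ 6.8493, MB₁ = 614, so M₁ = 6.8493 × 614 = 4205.4702 billion.
After: m₂ = 1 / (0.03) ≈ 33.3333, MB₂ = 614 + 71.2 = 685.2, so M₂ = 33.3333 × 685.2 ≈ 22839.9772 billion.
ΔM = M₂ − M₁ = 22839.9772 − 4205.4702 = 18634.507 billion.

$18635 billion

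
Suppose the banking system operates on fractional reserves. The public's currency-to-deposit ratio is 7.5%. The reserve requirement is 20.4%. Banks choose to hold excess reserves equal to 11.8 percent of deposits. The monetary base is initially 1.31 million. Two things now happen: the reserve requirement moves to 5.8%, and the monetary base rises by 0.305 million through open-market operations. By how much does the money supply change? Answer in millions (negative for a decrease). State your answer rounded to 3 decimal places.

3.370 million

Before: m₁ = (1 + 0.075) / (0.204 + 0.118 + 0.075) ≈ 2.70781, MB₁ = 1.31, so M₁ = 2.70781 × 1.31 ≈ 3.5472 million.
After: m₂ = (1 + 0.075) / (0.058 + 0.118 + 0.075) ≈ 4.28287, MB₂ = 1.31 + 0.305 = 1.615, so M₂ = 4.28287 × 1.615 ≈ 6.9168 million.
ΔM = M₂ − M₁ = 6.9168 − 3.5472 = 3.3696 million.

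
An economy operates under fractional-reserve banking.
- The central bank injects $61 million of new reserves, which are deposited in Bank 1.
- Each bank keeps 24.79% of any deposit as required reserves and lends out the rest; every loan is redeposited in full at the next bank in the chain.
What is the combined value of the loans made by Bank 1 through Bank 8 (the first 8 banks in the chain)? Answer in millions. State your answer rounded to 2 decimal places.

Bank i lends (1 − rr)^i of the original deposit: Bank 1 lends 61·0.7521 = 45.8781, Bank 2 lends 61·0.7521² ≈ 34.5049, and so on.
Summing a geometric series: total = 61·[0.7521·(1 − 0.7521^8) / (1 − 0.7521)] ≈ 166.1203 million.

$166.12 million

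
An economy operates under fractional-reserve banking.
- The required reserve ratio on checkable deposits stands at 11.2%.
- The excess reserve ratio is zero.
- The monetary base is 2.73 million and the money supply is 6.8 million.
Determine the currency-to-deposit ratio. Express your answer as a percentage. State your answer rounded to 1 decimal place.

48.4%

Using m = M/MB = 6.8/2.73 ≈ 2.490842. From m = (1 + c)/(c + rr + e), rearranging gives 1 + c = m·(c + rr + e), so c·(1 − m) = m·(rr + e) − 1.
Hence c = [m·(rr + e) − 1]/(1 − m) = [2.490842 × (0.112 + 0) − 1] / (1 − 2.490842) ≈ 0.483637.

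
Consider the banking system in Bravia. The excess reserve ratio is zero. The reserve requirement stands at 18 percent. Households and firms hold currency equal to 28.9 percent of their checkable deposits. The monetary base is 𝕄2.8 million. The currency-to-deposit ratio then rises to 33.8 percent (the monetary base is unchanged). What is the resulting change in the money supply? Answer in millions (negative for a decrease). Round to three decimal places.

-0.463 million

Initially m₁ = (1 + 0.289) / (0.18 + 0.289) ≈ 2.74840, so M₁ = 2.74840 × 2.8 ≈ 7.6955 million.
After the change m₂ = (1 + 0.338) / (0.18 + 0.338) ≈ 2.58301, so M₂ = 2.58301 × 2.8 ≈ 7.2324 million.
ΔM = M₂ − M₁ = 7.2324 − 7.6955 = -0.4631 million.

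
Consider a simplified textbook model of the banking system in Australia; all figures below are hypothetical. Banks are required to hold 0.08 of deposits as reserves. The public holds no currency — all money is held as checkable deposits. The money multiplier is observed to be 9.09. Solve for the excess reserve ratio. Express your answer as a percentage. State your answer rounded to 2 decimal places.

Using m = 9.09. Since m = (1 + c)/(c + rr + e), the denominator satisfies c + rr + e = (1 + c)/m = (1 + 0) / 9.09 ≈ 0.110011.
With c = 0 and rr = 0.08, the excess reserve ratio is 0.110011 − 0 − 0.08 = 0.030011.

3.00%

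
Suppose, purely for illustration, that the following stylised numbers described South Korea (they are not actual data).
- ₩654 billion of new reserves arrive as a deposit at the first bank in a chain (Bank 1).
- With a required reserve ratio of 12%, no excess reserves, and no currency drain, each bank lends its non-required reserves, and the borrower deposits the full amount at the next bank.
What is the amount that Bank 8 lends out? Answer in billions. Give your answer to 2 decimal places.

₩235.20 billion

Each bank lends a fraction (1 − rr) = 0.8800 of the deposit it receives, so Bank 8 receives 654·0.8800^7 and lends 654·0.8800^8 ≈ 235.2010 billion.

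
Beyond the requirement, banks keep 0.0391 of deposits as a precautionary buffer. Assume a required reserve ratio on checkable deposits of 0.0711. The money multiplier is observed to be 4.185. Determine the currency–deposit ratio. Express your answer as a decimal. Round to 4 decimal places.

0.1692

Using m = 4.185. From m = (1 + c)/(c + rr + e), rearranging gives 1 + c = m·(c + rr + e), so c·(1 − m) = m·(rr + e) − 1.
Hence c = [m·(rr + e) − 1]/(1 − m) = [4.185 × (0.0711 + 0.0391) − 1] / (1 − 4.185) ≈ 0.169172.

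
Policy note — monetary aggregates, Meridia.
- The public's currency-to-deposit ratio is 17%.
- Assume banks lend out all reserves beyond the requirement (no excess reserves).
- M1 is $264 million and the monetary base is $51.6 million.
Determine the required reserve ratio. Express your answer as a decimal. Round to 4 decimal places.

0.0587

Using m = M/MB = 264/51.6 ≈ 5.116279. Since m = (1 + c)/(c + rr + e), the denominator satisfies c + rr + e = (1 + c)/m = (1 + 0.17) / 5.116279 ≈ 0.228682.
With c = 0.17 and e = 0, the required reserve ratio is 0.228682 − 0.17 − 0 = 0.058682.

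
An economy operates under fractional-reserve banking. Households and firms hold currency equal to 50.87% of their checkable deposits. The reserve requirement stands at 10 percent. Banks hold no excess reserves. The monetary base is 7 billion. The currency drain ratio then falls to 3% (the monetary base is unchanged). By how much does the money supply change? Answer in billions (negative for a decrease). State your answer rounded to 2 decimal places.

Initially m₁ = (1 + 0.5087) / (0.1 + 0.5087) ≈ 2.4786, so M₁ = 2.4786 × 7 = 17.3502 billion.
After the change m₂ = (1 + 0.03) / (0.1 + 0.03) ≈ 7.9231, so M₂ = 7.9231 × 7 = 55.4617 billion.
ΔM = M₂ − M₁ = 55.4617 − 17.3502 = 38.1115 billion.

38.11 billion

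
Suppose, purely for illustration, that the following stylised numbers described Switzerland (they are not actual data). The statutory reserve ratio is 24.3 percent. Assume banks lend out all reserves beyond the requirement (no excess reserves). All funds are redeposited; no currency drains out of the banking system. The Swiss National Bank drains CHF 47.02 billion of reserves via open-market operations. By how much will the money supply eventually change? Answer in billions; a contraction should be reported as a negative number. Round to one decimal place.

The simple money multiplier is m = 1/rr = 1/0.243 ≈ 4.1152.
An open-market sale reduces the monetary base by 47.02 billion, so ΔM = m × ΔMB = 4.1152 × (−47.02) ≈ -193.4967 billion.

-193.5 billion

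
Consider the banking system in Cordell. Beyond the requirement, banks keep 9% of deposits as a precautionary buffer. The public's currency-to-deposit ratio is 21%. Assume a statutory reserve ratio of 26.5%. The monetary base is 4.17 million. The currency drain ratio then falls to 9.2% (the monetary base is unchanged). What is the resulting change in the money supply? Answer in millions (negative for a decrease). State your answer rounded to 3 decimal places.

Initially m₁ = (1 + 0.21) / (0.265 + 0.09 + 0.21) ≈ 2.14159, so M₁ = 2.14159 × 4.17 ≈ 8.9304 million.
After the change m₂ = (1 + 0.092) / (0.265 + 0.09 + 0.092) ≈ 2.44295, so M₂ = 2.44295 × 4.17 ≈ 10.1871 million.
ΔM = M₂ − M₁ = 10.1871 − 8.9304 = 1.2567 million.

1.257 million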